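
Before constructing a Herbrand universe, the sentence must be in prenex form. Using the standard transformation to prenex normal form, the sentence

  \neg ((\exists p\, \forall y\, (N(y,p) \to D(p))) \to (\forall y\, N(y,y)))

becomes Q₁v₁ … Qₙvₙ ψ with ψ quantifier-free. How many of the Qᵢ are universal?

1

First replace A → B with ¬A ∨ B.
  \neg (\neg (\exists p\, \forall y\, (\neg N(y,p) \lor D(p))) \lor (\forall y\, N(y,y)))
Move each ¬ inward, flipping quantifiers it crosses:
  (\exists p\, \forall y\, (\neg N(y,p) \lor D(p))) \land (\exists y\, \neg N(y,y))
Give each quantifier a distinct variable: y↦s.
  (\exists p\, \forall y\, (\neg N(y,p) \lor D(p))) \land (\exists s\, \neg N(s,s))
Finally move all quantifiers to the prefix:
  \exists p\, \forall y\, \exists s\, ((\neg N(y,p) \lor D(p)) \land \neg N(s,s))
The prefix is \exists p \forall y \exists s: 1 universal, 2 existential.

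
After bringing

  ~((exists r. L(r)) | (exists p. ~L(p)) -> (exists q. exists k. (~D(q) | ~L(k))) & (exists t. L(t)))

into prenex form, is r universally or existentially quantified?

Rewrite implications/biconditionals: A → B as ¬A ∨ B.
  ~(~((exists r. L(r)) | (exists p. ~L(p))) | (exists q. exists k. (~D(q) | ~L(k))) & (exists t. L(t)))
Move each ¬ inward, flipping quantifiers it crosses:
  ((exists r. L(r)) | (exists p. ~L(p))) & ((forall q. forall k. (D(q) & L(k))) | (forall t. ~L(t)))
All bound variables are already distinct, so no renaming is needed.
Extract every quantifier outward, since the variables are now distinct and don't occur free across branches:
  exists r. exists p. forall q. forall k. forall t. ((L(r) | ~L(p)) & (D(q) & L(k) | ~L(t)))
The quantifier exists r sits under an even number of negations (counting the antecedent side of each →), so it remains existential.

existential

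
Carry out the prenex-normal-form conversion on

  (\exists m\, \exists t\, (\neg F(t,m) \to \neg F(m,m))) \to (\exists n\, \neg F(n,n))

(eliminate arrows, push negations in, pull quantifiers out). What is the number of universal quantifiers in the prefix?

Eliminate → and ↔ using ¬ and ∨.
  \neg (\exists m\, \exists t\, (\neg \neg F(t,m) \lor \neg F(m,m))) \lor (\exists n\, \neg F(n,n))
Move each ¬ inward, flipping quantifiers it crosses:
  (\forall m\, \forall t\, (\neg F(t,m) \land F(m,m))) \lor (\exists n\, \neg F(n,n))
Pull the quantifiers to the front (each side's bound variable is not free in the other side):
  \forall m\, \forall t\, \exists n\, (\neg F(t,m) \land F(m,m) \lor \neg F(n,n))
The prefix is \forall m \forall t \exists n: 2 universal, 1 existential.

2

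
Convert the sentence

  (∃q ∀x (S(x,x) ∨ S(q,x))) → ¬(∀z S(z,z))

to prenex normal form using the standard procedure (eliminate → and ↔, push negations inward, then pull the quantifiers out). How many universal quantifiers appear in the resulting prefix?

First replace A → B with ¬A ∨ B.
  ¬(∃q ∀x (S(x,x) ∨ S(q,x))) ∨ ¬(∀z S(z,z))
Push ¬ through the quantifiers and connectives to reach negation normal form:
  (∀q ∃x (¬S(x,x) ∧ ¬S(q,x))) ∨ (∃z ¬S(z,z))
All bound variables are already distinct, so no renaming is needed.
Extract every quantifier outward, since the variables are now distinct and don't occur free across branches:
  ∀q ∃x ∃z (¬S(x,x) ∧ ¬S(q,x) ∨ ¬S(z,z))
The prefix is ∀q ∃x ∃z: 1 universal, 2 existential.

1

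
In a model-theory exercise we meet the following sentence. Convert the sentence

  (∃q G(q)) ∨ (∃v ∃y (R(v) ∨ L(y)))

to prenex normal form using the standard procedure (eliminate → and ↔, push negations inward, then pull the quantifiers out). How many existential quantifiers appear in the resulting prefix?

3

All bound variables are already distinct, so no renaming is needed.
Pull the quantifiers to the front (each side's bound variable is not free in the other side):
  ∃q ∃v ∃y (G(q) ∨ R(v) ∨ L(y))
The prefix is ∃q ∃v ∃y: 0 universal, 3 existential.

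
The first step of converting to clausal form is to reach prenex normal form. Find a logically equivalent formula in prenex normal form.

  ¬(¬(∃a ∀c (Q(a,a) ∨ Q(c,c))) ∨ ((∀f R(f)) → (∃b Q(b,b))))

Rewrite implications/biconditionals: A → B as ¬A ∨ B.
  ¬(¬(∃a ∀c (Q(a,a) ∨ Q(c,c))) ∨ ¬(∀f R(f)) ∨ (∃b Q(b,b)))
Push ¬ through the quantifiers and connectives to reach negation normal form:
  (∃a ∀c (Q(a,a) ∨ Q(c,c))) ∧ (∀f R(f)) ∧ (∀b ¬Q(b,b))
All bound variables are already distinct, so no renaming is needed.
Finally move all quantifiers to the prefix:
  ∃a ∀c ∀f ∀b ((Q(a,a) ∨ Q(c,c)) ∧ R(f) ∧ ¬Q(b,b))

∃a ∀c ∀f ∀b ((Q(a,a) ∨ Q(c,c)) ∧ R(f) ∧ ¬Q(b,b))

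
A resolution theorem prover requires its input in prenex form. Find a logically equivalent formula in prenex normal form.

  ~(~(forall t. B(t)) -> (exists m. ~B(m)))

exists t. forall m. (~B(t) & B(m))

Rewrite implications/biconditionals: A → B as ¬A ∨ B.
  ~(~~(forall t. B(t)) | (exists m. ~B(m)))
Move each ¬ inward, flipping quantifiers it crosses:
  (exists t. ~B(t)) & (forall m. B(m))
All bound variables are already distinct, so no renaming is needed.
Extract every quantifier outward, since the variables are now distinct and don't occur free across branches:
  exists t. forall m. (~B(t) & B(m))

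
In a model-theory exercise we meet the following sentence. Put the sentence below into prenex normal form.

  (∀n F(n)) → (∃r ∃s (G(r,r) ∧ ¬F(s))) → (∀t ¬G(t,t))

First replace A → B with ¬A ∨ B.
  ¬(∀n F(n)) ∨ ¬(∃r ∃s (G(r,r) ∧ ¬F(s))) ∨ (∀t ¬G(t,t))
Drive negations inward (¬∀x A ≡ ∃x ¬A, ¬∃x A ≡ ∀x ¬A, De Morgan for ∧/∨):
  (∃n ¬F(n)) ∨ (∀r ∀s (¬G(r,r) ∨ F(s))) ∨ (∀t ¬G(t,t))
All bound variables are already distinct, so no renaming is needed.
Finally move all quantifiers to the prefix:
  ∃n ∀r ∀s ∀t (¬F(n) ∨ ¬G(r,r) ∨ F(s) ∨ ¬G(t,t))

∃n ∀r ∀s ∀t (¬F(n) ∨ ¬G(r,r) ∨ F(s) ∨ ¬G(t,t))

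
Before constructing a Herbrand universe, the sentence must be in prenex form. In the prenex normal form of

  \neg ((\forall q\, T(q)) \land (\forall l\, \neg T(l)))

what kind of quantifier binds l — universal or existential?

Drive negations inward (¬∀x A ≡ ∃x ¬A, ¬∃x A ≡ ∀x ¬A, De Morgan for ∧/∨):
  (\exists q\, \neg T(q)) \lor (\exists l\, T(l))
Extract every quantifier outward, since the variables are now distinct and don't occur free across branches:
  \exists q\, \exists l\, (\neg T(q) \lor T(l))
The quantifier \forall l sits under an odd number of negations, so it flips to \exists l.

existential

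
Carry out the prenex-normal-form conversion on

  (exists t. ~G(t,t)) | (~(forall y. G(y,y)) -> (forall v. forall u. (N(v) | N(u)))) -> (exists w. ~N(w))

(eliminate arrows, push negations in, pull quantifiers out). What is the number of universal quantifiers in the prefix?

1

Eliminate → and ↔ using ¬ and ∨.
  ~((exists t. ~G(t,t)) | ~~(forall y. G(y,y)) | (forall v. forall u. (N(v) | N(u)))) | (exists w. ~N(w))
Move each ¬ inward, flipping quantifiers it crosses:
  (forall t. G(t,t)) & (exists y. ~G(y,y)) & (exists v. exists u. (~N(v) & ~N(u))) | (exists w. ~N(w))
All bound variables are already distinct, so no renaming is needed.
Extract every quantifier outward, since the variables are now distinct and don't occur free across branches:
  forall t. exists y. exists v. exists u. exists w. (G(t,t) & ~G(y,y) & ~N(v) & ~N(u) | ~N(w))
The prefix is forall t exists y exists v exists u exists w: 1 universal, 4 existential.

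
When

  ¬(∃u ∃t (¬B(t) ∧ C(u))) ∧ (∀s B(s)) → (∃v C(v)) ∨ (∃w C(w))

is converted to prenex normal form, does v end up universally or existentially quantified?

Rewrite implications/biconditionals: A → B as ¬A ∨ B.
  ¬(¬(∃u ∃t (¬B(t) ∧ C(u))) ∧ (∀s B(s))) ∨ (∃v C(v)) ∨ (∃w C(w))
Move each ¬ inward, flipping quantifiers it crosses:
  (∃u ∃t (¬B(t) ∧ C(u))) ∨ (∃s ¬B(s)) ∨ (∃v C(v)) ∨ (∃w C(w))
Pull the quantifiers to the front (each side's bound variable is not free in the other side):
  ∃u ∃t ∃s ∃v ∃w (¬B(t) ∧ C(u) ∨ ¬B(s) ∨ C(v) ∨ C(w))
The quantifier ∃v sits under an even number of negations (counting the antecedent side of each →), so it remains existential.

existential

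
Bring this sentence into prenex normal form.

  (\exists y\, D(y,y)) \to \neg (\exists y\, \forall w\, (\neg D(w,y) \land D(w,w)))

Rewrite implications/biconditionals: A → B as ¬A ∨ B.
  \neg (\exists y\, D(y,y)) \lor \neg (\exists y\, \forall w\, (\neg D(w,y) \land D(w,w)))
Move each ¬ inward, flipping quantifiers it crosses:
  (\forall y\, \neg D(y,y)) \lor (\forall y\, \exists w\, (D(w,y) \lor \neg D(w,w)))
Standardize variables apart so no two quantifiers bind the same name: y↦v.
  (\forall y\, \neg D(y,y)) \lor (\forall v\, \exists w\, (D(w,v) \lor \neg D(w,w)))
Finally move all quantifiers to the prefix:
  \forall y\, \forall v\, \exists w\, (\neg D(y,y) \lor D(w,v) \lor \neg D(w,w))

\forall y\, \forall v\, \exists w\, (\neg D(y,y) \lor D(w,v) \lor \neg D(w,w))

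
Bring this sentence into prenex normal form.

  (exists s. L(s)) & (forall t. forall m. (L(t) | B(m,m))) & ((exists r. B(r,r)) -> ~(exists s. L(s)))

First replace A → B with ¬A ∨ B.
  (exists s. L(s)) & (forall t. forall m. (L(t) | B(m,m))) & (~(exists r. B(r,r)) | ~(exists s. L(s)))
Move each ¬ inward, flipping quantifiers it crosses:
  (exists s. L(s)) & (forall t. forall m. (L(t) | B(m,m))) & ((forall r. ~B(r,r)) | (forall s. ~L(s)))
Rename bound variables to avoid capture: s↦x1.
  (exists s. L(s)) & (forall t. forall m. (L(t) | B(m,m))) & ((forall r. ~B(r,r)) | (forall x1. ~L(x1)))
Extract every quantifier outward, since the variables are now distinct and don't occur free across branches:
  exists s. forall t. forall m. forall r. forall x1. (L(s) & (L(t) | B(m,m)) & (~B(r,r) | ~L(x1)))

exists s. forall t. forall m. forall r. forall x1. (L(s) & (L(t) | B(m,m)) & (~B(r,r) | ~L(x1)))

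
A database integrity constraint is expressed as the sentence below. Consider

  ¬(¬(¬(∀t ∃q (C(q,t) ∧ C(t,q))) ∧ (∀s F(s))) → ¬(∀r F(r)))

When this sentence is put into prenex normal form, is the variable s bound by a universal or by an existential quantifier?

First replace A → B with ¬A ∨ B.
  ¬(¬¬(¬(∀t ∃q (C(q,t) ∧ C(t,q))) ∧ (∀s F(s))) ∨ ¬(∀r F(r)))
Push ¬ through the quantifiers and connectives to reach negation normal form:
  ((∀t ∃q (C(q,t) ∧ C(t,q))) ∨ (∃s ¬F(s))) ∧ (∀r F(r))
Finally move all quantifiers to the prefix:
  ∀t ∃q ∃s ∀r ((C(q,t) ∧ C(t,q) ∨ ¬F(s)) ∧ F(r))
The quantifier ∀s sits under an odd number of negations (counting the antecedent side of each →), so it flips to ∃s.

existential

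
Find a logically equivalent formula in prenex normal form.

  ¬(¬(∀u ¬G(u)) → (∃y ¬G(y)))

∃u ∀y (G(u) ∧ G(y))

First replace A → B with ¬A ∨ B.
  ¬(¬¬(∀u ¬G(u)) ∨ (∃y ¬G(y)))
Drive negations inward (¬∀x A ≡ ∃x ¬A, ¬∃x A ≡ ∀x ¬A, De Morgan for ∧/∨):
  (∃u G(u)) ∧ (∀y G(y))
All bound variables are already distinct, so no renaming is needed.
Pull the quantifiers to the front (each side's bound variable is not free in the other side):
  ∃u ∀y (G(u) ∧ G(y))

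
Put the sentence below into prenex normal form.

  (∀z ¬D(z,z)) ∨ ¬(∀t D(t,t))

Move each ¬ inward, flipping quantifiers it crosses:
  (∀z ¬D(z,z)) ∨ (∃t ¬D(t,t))
Extract every quantifier outward, since the variables are now distinct and don't occur free across branches:
  ∀z ∃t (¬D(z,z) ∨ ¬D(t,t))

∀z ∃t (¬D(z,z) ∨ ¬D(t,t))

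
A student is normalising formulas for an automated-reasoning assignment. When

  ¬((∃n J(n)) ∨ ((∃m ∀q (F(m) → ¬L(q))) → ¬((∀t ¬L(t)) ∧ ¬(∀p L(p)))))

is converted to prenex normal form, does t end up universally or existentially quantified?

First replace A → B with ¬A ∨ B.
  ¬((∃n J(n)) ∨ ¬(∃m ∀q (¬F(m) ∨ ¬L(q))) ∨ ¬((∀t ¬L(t)) ∧ ¬(∀p L(p))))
Push ¬ through the quantifiers and connectives to reach negation normal form:
  (∀n ¬J(n)) ∧ (∃m ∀q (¬F(m) ∨ ¬L(q))) ∧ (∀t ¬L(t)) ∧ (∃p ¬L(p))
All bound variables are already distinct, so no renaming is needed.
Pull the quantifiers to the front (each side's bound variable is not free in the other side):
  ∀n ∃m ∀q ∀t ∃p (¬J(n) ∧ (¬F(m) ∨ ¬L(q)) ∧ ¬L(t) ∧ ¬L(p))
The quantifier ∀t sits under an even number of negations (counting the antecedent side of each →), so it remains universal.

universal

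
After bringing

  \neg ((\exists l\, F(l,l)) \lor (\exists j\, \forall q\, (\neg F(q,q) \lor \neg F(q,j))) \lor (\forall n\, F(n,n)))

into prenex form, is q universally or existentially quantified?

Drive negations inward (¬∀x A ≡ ∃x ¬A, ¬∃x A ≡ ∀x ¬A, De Morgan for ∧/∨):
  (\forall l\, \neg F(l,l)) \land (\forall j\, \exists q\, (F(q,q) \land F(q,j))) \land (\exists n\, \neg F(n,n))
Finally move all quantifiers to the prefix:
  \forall l\, \forall j\, \exists q\, \exists n\, (\neg F(l,l) \land F(q,q) \land F(q,j) \land \neg F(n,n))
The quantifier \forall q sits under an odd number of negations, so it flips to \exists q.

existential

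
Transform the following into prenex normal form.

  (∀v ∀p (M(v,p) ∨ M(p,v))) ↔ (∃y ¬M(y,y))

Eliminate → and ↔ using ¬ and ∨; A ↔ B as (¬A ∨ B) ∧ (¬B ∨ A).
  (¬(∀v ∀p (M(v,p) ∨ M(p,v))) ∨ (∃y ¬M(y,y))) ∧ (¬(∃y ¬M(y,y)) ∨ (∀v ∀p (M(v,p) ∨ M(p,v))))
Move each ¬ inward, flipping quantifiers it crosses:
  ((∃v ∃p (¬M(v,p) ∧ ¬M(p,v))) ∨ (∃y ¬M(y,y))) ∧ ((∀y M(y,y)) ∨ (∀v ∀p (M(v,p) ∨ M(p,v))))
Standardize variables apart so no two quantifiers bind the same name: y↦u, v↦q, p↦x1.
  ((∃v ∃p (¬M(v,p) ∧ ¬M(p,v))) ∨ (∃y ¬M(y,y))) ∧ ((∀u M(u,u)) ∨ (∀q ∀x1 (M(q,x1) ∨ M(x1,q))))
Finally move all quantifiers to the prefix:
  ∃v ∃p ∃y ∀u ∀q ∀x1 ((¬M(v,p) ∧ ¬M(p,v) ∨ ¬M(y,y)) ∧ (M(u,u) ∨ M(q,x1) ∨ M(x1,q)))

∃v ∃p ∃y ∀u ∀q ∀x1 ((¬M(v,p) ∧ ¬M(p,v) ∨ ¬M(y,y)) ∧ (M(u,u) ∨ M(q,x1) ∨ M(x1,q)))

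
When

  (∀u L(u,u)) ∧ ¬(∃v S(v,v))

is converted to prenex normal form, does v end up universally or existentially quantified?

universal

Drive negations inward (¬∀x A ≡ ∃x ¬A, ¬∃x A ≡ ∀x ¬A, De Morgan for ∧/∨):
  (∀u L(u,u)) ∧ (∀v ¬S(v,v))
All bound variables are already distinct, so no renaming is needed.
Finally move all quantifiers to the prefix:
  ∀u ∀v (L(u,u) ∧ ¬S(v,v))
The quantifier ∃v sits under an odd number of negations, so it flips to ∀v.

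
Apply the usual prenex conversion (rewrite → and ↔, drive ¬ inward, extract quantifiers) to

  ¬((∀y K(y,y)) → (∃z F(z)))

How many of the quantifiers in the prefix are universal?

Eliminate → and ↔ using ¬ and ∨.
  ¬(¬(∀y K(y,y)) ∨ (∃z F(z)))
Push ¬ through the quantifiers and connectives to reach negation normal form:
  (∀y K(y,y)) ∧ (∀z ¬F(z))
All bound variables are already distinct, so no renaming is needed.
Finally move all quantifiers to the prefix:
  ∀y ∀z (K(y,y) ∧ ¬F(z))
The prefix is ∀y ∀z: 2 universal, 0 existential.

2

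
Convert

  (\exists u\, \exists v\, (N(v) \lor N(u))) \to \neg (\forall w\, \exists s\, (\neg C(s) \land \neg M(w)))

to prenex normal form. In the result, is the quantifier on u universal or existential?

universal

First replace A → B with ¬A ∨ B.
  \neg (\exists u\, \exists v\, (N(v) \lor N(u))) \lor \neg (\forall w\, \exists s\, (\neg C(s) \land \neg M(w)))
Push ¬ through the quantifiers and connectives to reach negation normal form:
  (\forall u\, \forall v\, (\neg N(v) \land \neg N(u))) \lor (\exists w\, \forall s\, (C(s) \lor M(w)))
All bound variables are already distinct, so no renaming is needed.
Finally move all quantifiers to the prefix:
  \forall u\, \forall v\, \exists w\, \forall s\, (\neg N(v) \land \neg N(u) \lor C(s) \lor M(w))
The quantifier \exists u sits under an odd number of negations (counting the antecedent side of each →), so it flips to \forall u.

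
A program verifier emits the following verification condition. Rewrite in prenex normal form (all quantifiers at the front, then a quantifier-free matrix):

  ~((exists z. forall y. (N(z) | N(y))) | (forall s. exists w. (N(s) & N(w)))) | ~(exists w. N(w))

Move each ¬ inward, flipping quantifiers it crosses:
  (forall z. exists y. (~N(z) & ~N(y))) & (exists s. forall w. (~N(s) | ~N(w))) | (forall w. ~N(w))
Give each quantifier a distinct variable: w↦y1.
  (forall z. exists y. (~N(z) & ~N(y))) & (exists s. forall w. (~N(s) | ~N(w))) | (forall y1. ~N(y1))
Extract every quantifier outward, since the variables are now distinct and don't occur free across branches:
  forall z. exists y. exists s. forall w. forall y1. (~N(z) & ~N(y) & (~N(s) | ~N(w)) | ~N(y1))

forall z. exists y. exists s. forall w. forall y1. (~N(z) & ~N(y) & (~N(s) | ~N(w)) | ~N(y1))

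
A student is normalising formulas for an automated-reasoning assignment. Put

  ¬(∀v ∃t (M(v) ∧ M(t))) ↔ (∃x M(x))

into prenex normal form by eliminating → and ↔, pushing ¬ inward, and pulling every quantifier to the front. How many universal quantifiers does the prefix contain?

First replace A → B with ¬A ∨ B; A ↔ B as (¬A ∨ B) ∧ (¬B ∨ A).
  (¬¬(∀v ∃t (M(v) ∧ M(t))) ∨ (∃x M(x))) ∧ (¬(∃x M(x)) ∨ ¬(∀v ∃t (M(v) ∧ M(t))))
Drive negations inward (¬∀x A ≡ ∃x ¬A, ¬∃x A ≡ ∀x ¬A, De Morgan for ∧/∨):
  ((∀v ∃t (M(v) ∧ M(t))) ∨ (∃x M(x))) ∧ ((∀x ¬M(x)) ∨ (∃v ∀t (¬M(v) ∨ ¬M(t))))
Rename bound variables to avoid capture: x↦u, v↦b, t↦p.
  ((∀v ∃t (M(v) ∧ M(t))) ∨ (∃x M(x))) ∧ ((∀u ¬M(u)) ∨ (∃b ∀p (¬M(b) ∨ ¬M(p))))
Finally move all quantifiers to the prefix:
  ∀v ∃t ∃x ∀u ∃b ∀p ((M(v) ∧ M(t) ∨ M(x)) ∧ (¬M(u) ∨ ¬M(b) ∨ ¬M(p)))
The prefix is ∀v ∃t ∃x ∀u ∃b ∀p: 3 universal, 3 existential.

3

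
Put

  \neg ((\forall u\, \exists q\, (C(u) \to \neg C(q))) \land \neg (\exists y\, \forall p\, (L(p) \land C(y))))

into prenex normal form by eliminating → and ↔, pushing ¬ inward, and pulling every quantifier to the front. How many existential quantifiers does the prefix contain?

First replace A → B with ¬A ∨ B.
  \neg ((\forall u\, \exists q\, (\neg C(u) \lor \neg C(q))) \land \neg (\exists y\, \forall p\, (L(p) \land C(y))))
Move each ¬ inward, flipping quantifiers it crosses:
  (\exists u\, \forall q\, (C(u) \land C(q))) \lor (\exists y\, \forall p\, (L(p) \land C(y)))
Finally move all quantifiers to the prefix:
  \exists u\, \forall q\, \exists y\, \forall p\, (C(u) \land C(q) \lor L(p) \land C(y))
The prefix is \exists u \forall q \exists y \forall p: 2 universal, 2 existential.

2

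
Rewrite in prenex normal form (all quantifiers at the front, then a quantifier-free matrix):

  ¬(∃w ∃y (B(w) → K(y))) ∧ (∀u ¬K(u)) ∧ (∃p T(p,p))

Rewrite implications/biconditionals: A → B as ¬A ∨ B.
  ¬(∃w ∃y (¬B(w) ∨ K(y))) ∧ (∀u ¬K(u)) ∧ (∃p T(p,p))
Move each ¬ inward, flipping quantifiers it crosses:
  (∀w ∀y (B(w) ∧ ¬K(y))) ∧ (∀u ¬K(u)) ∧ (∃p T(p,p))
Pull the quantifiers to the front (each side's bound variable is not free in the other side):
  ∀w ∀y ∀u ∃p (B(w) ∧ ¬K(y) ∧ ¬K(u) ∧ T(p,p))

∀w ∀y ∀u ∃p (B(w) ∧ ¬K(y) ∧ ¬K(u) ∧ T(p,p))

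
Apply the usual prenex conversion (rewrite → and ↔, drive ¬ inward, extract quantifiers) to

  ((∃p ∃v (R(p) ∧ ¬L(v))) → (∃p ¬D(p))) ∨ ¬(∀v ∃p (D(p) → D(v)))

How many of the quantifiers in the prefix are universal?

Eliminate → and ↔ using ¬ and ∨.
  ¬(∃p ∃v (R(p) ∧ ¬L(v))) ∨ (∃p ¬D(p)) ∨ ¬(∀v ∃p (¬D(p) ∨ D(v)))
Push ¬ through the quantifiers and connectives to reach negation normal form:
  (∀p ∀v (¬R(p) ∨ L(v))) ∨ (∃p ¬D(p)) ∨ (∃v ∀p (D(p) ∧ ¬D(v)))
Give each quantifier a distinct variable: p↦u, v↦r, p↦x.
  (∀p ∀v (¬R(p) ∨ L(v))) ∨ (∃u ¬D(u)) ∨ (∃r ∀x (D(x) ∧ ¬D(r)))
Finally move all quantifiers to the prefix:
  ∀p ∀v ∃u ∃r ∀x (¬R(p) ∨ L(v) ∨ ¬D(u) ∨ D(x) ∧ ¬D(r))
The prefix is ∀p ∀v ∃u ∃r ∀x: 3 universal, 2 existential.

3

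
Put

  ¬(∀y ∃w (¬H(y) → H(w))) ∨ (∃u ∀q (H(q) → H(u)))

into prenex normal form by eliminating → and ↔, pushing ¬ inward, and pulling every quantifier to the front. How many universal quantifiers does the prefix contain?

Rewrite implications/biconditionals: A → B as ¬A ∨ B.
  ¬(∀y ∃w (¬¬H(y) ∨ H(w))) ∨ (∃u ∀q (¬H(q) ∨ H(u)))
Move each ¬ inward, flipping quantifiers it crosses:
  (∃y ∀w (¬H(y) ∧ ¬H(w))) ∨ (∃u ∀q (¬H(q) ∨ H(u)))
All bound variables are already distinct, so no renaming is needed.
Finally move all quantifiers to the prefix:
  ∃y ∀w ∃u ∀q (¬H(y) ∧ ¬H(w) ∨ ¬H(q) ∨ H(u))
The prefix is ∃y ∀w ∃u ∀q: 2 universal, 2 existential.

2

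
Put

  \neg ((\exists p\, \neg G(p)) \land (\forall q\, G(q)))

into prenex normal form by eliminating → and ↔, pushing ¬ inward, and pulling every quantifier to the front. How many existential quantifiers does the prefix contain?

1

Move each ¬ inward, flipping quantifiers it crosses:
  (\forall p\, G(p)) \lor (\exists q\, \neg G(q))
All bound variables are already distinct, so no renaming is needed.
Pull the quantifiers to the front (each side's bound variable is not free in the other side):
  \forall p\, \exists q\, (G(p) \lor \neg G(q))
The prefix is \forall p \exists q: 1 universal, 1 existential.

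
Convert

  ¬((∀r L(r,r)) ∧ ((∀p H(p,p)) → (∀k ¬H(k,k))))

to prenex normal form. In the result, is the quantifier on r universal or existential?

Rewrite implications/biconditionals: A → B as ¬A ∨ B.
  ¬((∀r L(r,r)) ∧ (¬(∀p H(p,p)) ∨ (∀k ¬H(k,k))))
Push ¬ through the quantifiers and connectives to reach negation normal form:
  (∃r ¬L(r,r)) ∨ (∀p H(p,p)) ∧ (∃k H(k,k))
All bound variables are already distinct, so no renaming is needed.
Extract every quantifier outward, since the variables are now distinct and don't occur free across branches:
  ∃r ∀p ∃k (¬L(r,r) ∨ H(p,p) ∧ H(k,k))
The quantifier ∀r sits under an odd number of negations (counting the antecedent side of each →), so it flips to ∃r.

existential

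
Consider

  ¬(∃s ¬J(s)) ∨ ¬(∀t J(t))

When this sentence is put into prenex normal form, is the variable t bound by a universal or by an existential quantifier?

existential

Push ¬ through the quantifiers and connectives to reach negation normal form:
  (∀s J(s)) ∨ (∃t ¬J(t))
All bound variables are already distinct, so no renaming is needed.
Pull the quantifiers to the front (each side's bound variable is not free in the other side):
  ∀s ∃t (J(s) ∨ ¬J(t))
The quantifier ∀t sits under an odd number of negations, so it flips to ∃t.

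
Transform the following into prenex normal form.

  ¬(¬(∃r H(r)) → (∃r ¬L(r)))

Eliminate → and ↔ using ¬ and ∨.
  ¬(¬¬(∃r H(r)) ∨ (∃r ¬L(r)))
Move each ¬ inward, flipping quantifiers it crosses:
  (∀r ¬H(r)) ∧ (∀r L(r))
Standardize variables apart so no two quantifiers bind the same name: r↦y.
  (∀r ¬H(r)) ∧ (∀y L(y))
Extract every quantifier outward, since the variables are now distinct and don't occur free across branches:
  ∀r ∀y (¬H(r) ∧ L(y))

∀r ∀y (¬H(r) ∧ L(y))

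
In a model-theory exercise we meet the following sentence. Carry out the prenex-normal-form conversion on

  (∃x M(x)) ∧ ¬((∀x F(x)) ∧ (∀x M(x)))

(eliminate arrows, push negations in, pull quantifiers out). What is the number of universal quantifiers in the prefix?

0

Push ¬ through the quantifiers and connectives to reach negation normal form:
  (∃x M(x)) ∧ ((∃x ¬F(x)) ∨ (∃x ¬M(x)))
Rename bound variables to avoid capture: x↦t, x↦c.
  (∃x M(x)) ∧ ((∃t ¬F(t)) ∨ (∃c ¬M(c)))
Finally move all quantifiers to the prefix:
  ∃x ∃t ∃c (M(x) ∧ (¬F(t) ∨ ¬M(c)))
The prefix is ∃x ∃t ∃c: 0 universal, 3 existential.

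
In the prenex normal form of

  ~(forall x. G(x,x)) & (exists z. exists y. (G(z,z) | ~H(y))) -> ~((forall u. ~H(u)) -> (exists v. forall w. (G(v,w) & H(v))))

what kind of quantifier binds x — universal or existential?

First replace A → B with ¬A ∨ B.
  ~(~(forall x. G(x,x)) & (exists z. exists y. (G(z,z) | ~H(y)))) | ~(~(forall u. ~H(u)) | (exists v. forall w. (G(v,w) & H(v))))
Drive negations inward (¬∀x A ≡ ∃x ¬A, ¬∃x A ≡ ∀x ¬A, De Morgan for ∧/∨):
  (forall x. G(x,x)) | (forall z. forall y. (~G(z,z) & H(y))) | (forall u. ~H(u)) & (forall v. exists w. (~G(v,w) | ~H(v)))
All bound variables are already distinct, so no renaming is needed.
Finally move all quantifiers to the prefix:
  forall x. forall z. forall y. forall u. forall v. exists w. (G(x,x) | ~G(z,z) & H(y) | ~H(u) & (~G(v,w) | ~H(v)))
The quantifier forall x sits under an even number of negations (counting the antecedent side of each →), so it remains universal.

universal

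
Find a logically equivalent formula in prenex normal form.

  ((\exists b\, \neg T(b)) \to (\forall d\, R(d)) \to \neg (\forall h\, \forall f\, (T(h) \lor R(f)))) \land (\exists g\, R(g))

\forall b\, \exists d\, \exists h\, \exists f\, \exists g\, ((T(b) \lor \neg R(d) \lor \neg T(h) \land \neg R(f)) \land R(g))

Eliminate → and ↔ using ¬ and ∨.
  (\neg (\exists b\, \neg T(b)) \lor \neg (\forall d\, R(d)) \lor \neg (\forall h\, \forall f\, (T(h) \lor R(f)))) \land (\exists g\, R(g))
Move each ¬ inward, flipping quantifiers it crosses:
  ((\forall b\, T(b)) \lor (\exists d\, \neg R(d)) \lor (\exists h\, \exists f\, (\neg T(h) \land \neg R(f)))) \land (\exists g\, R(g))
All bound variables are already distinct, so no renaming is needed.
Finally move all quantifiers to the prefix:
  \forall b\, \exists d\, \exists h\, \exists f\, \exists g\, ((T(b) \lor \neg R(d) \lor \neg T(h) \land \neg R(f)) \land R(g))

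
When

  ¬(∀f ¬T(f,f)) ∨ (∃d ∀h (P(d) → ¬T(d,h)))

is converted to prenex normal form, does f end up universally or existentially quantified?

existential

Eliminate → and ↔ using ¬ and ∨.
  ¬(∀f ¬T(f,f)) ∨ (∃d ∀h (¬P(d) ∨ ¬T(d,h)))
Move each ¬ inward, flipping quantifiers it crosses:
  (∃f T(f,f)) ∨ (∃d ∀h (¬P(d) ∨ ¬T(d,h)))
All bound variables are already distinct, so no renaming is needed.
Extract every quantifier outward, since the variables are now distinct and don't occur free across branches:
  ∃f ∃d ∀h (T(f,f) ∨ ¬P(d) ∨ ¬T(d,h))
The quantifier ∀f sits under an odd number of negations (counting the antecedent side of each →), so it flips to ∃f.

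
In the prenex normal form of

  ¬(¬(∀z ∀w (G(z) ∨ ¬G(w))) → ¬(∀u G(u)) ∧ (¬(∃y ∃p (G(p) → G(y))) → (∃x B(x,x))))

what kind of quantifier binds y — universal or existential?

Eliminate → and ↔ using ¬ and ∨.
  ¬(¬¬(∀z ∀w (G(z) ∨ ¬G(w))) ∨ ¬(∀u G(u)) ∧ (¬¬(∃y ∃p (¬G(p) ∨ G(y))) ∨ (∃x B(x,x))))
Push ¬ through the quantifiers and connectives to reach negation normal form:
  (∃z ∃w (¬G(z) ∧ G(w))) ∧ ((∀u G(u)) ∨ (∀y ∀p (G(p) ∧ ¬G(y))) ∧ (∀x ¬B(x,x)))
All bound variables are already distinct, so no renaming is needed.
Finally move all quantifiers to the prefix:
  ∃z ∃w ∀u ∀y ∀p ∀x (¬G(z) ∧ G(w) ∧ (G(u) ∨ G(p) ∧ ¬G(y) ∧ ¬B(x,x)))
The quantifier ∃y sits under an odd number of negations (counting the antecedent side of each →), so it flips to ∀y.

universal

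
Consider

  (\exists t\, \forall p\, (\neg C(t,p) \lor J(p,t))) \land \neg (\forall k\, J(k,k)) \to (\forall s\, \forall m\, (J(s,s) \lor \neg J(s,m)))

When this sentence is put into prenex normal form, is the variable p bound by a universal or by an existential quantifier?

existential

Rewrite implications/biconditionals: A → B as ¬A ∨ B.
  \neg ((\exists t\, \forall p\, (\neg C(t,p) \lor J(p,t))) \land \neg (\forall k\, J(k,k))) \lor (\forall s\, \forall m\, (J(s,s) \lor \neg J(s,m)))
Move each ¬ inward, flipping quantifiers it crosses:
  (\forall t\, \exists p\, (C(t,p) \land \neg J(p,t))) \lor (\forall k\, J(k,k)) \lor (\forall s\, \forall m\, (J(s,s) \lor \neg J(s,m)))
Extract every quantifier outward, since the variables are now distinct and don't occur free across branches:
  \forall t\, \exists p\, \forall k\, \forall s\, \forall m\, (C(t,p) \land \neg J(p,t) \lor J(k,k) \lor J(s,s) \lor \neg J(s,m))
The quantifier \forall p sits under an odd number of negations (counting the antecedent side of each →), so it flips to \exists p.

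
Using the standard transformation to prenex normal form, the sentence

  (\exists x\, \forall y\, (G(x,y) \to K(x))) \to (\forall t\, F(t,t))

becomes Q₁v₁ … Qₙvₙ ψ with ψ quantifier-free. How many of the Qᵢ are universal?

Eliminate → and ↔ using ¬ and ∨.
  \neg (\exists x\, \forall y\, (\neg G(x,y) \lor K(x))) \lor (\forall t\, F(t,t))
Drive negations inward (¬∀x A ≡ ∃x ¬A, ¬∃x A ≡ ∀x ¬A, De Morgan for ∧/∨):
  (\forall x\, \exists y\, (G(x,y) \land \neg K(x))) \lor (\forall t\, F(t,t))
All bound variables are already distinct, so no renaming is needed.
Pull the quantifiers to the front (each side's bound variable is not free in the other side):
  \forall x\, \exists y\, \forall t\, (G(x,y) \land \neg K(x) \lor F(t,t))
The prefix is \forall x \exists y \forall t: 2 universal, 1 existential.

2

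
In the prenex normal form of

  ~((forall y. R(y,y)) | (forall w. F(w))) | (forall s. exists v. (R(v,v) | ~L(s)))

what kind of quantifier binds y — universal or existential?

existential

Drive negations inward (¬∀x A ≡ ∃x ¬A, ¬∃x A ≡ ∀x ¬A, De Morgan for ∧/∨):
  (exists y. ~R(y,y)) & (exists w. ~F(w)) | (forall s. exists v. (R(v,v) | ~L(s)))
Finally move all quantifiers to the prefix:
  exists y. exists w. forall s. exists v. (~R(y,y) & ~F(w) | R(v,v) | ~L(s))
The quantifier forall y sits under an odd number of negations, so it flips to exists y.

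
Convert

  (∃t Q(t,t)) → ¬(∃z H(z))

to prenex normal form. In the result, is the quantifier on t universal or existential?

First replace A → B with ¬A ∨ B.
  ¬(∃t Q(t,t)) ∨ ¬(∃z H(z))
Move each ¬ inward, flipping quantifiers it crosses:
  (∀t ¬Q(t,t)) ∨ (∀z ¬H(z))
All bound variables are already distinct, so no renaming is needed.
Extract every quantifier outward, since the variables are now distinct and don't occur free across branches:
  ∀t ∀z (¬Q(t,t) ∨ ¬H(z))
The quantifier ∃t sits under an odd number of negations (counting the antecedent side of each →), so it flips to ∀t.

universal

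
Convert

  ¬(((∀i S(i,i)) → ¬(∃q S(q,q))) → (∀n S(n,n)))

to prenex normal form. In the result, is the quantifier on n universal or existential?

existential

Eliminate → and ↔ using ¬ and ∨.
  ¬(¬(¬(∀i S(i,i)) ∨ ¬(∃q S(q,q))) ∨ (∀n S(n,n)))
Drive negations inward (¬∀x A ≡ ∃x ¬A, ¬∃x A ≡ ∀x ¬A, De Morgan for ∧/∨):
  ((∃i ¬S(i,i)) ∨ (∀q ¬S(q,q))) ∧ (∃n ¬S(n,n))
Finally move all quantifiers to the prefix:
  ∃i ∀q ∃n ((¬S(i,i) ∨ ¬S(q,q)) ∧ ¬S(n,n))
The quantifier ∀n sits under an odd number of negations (counting the antecedent side of each →), so it flips to ∃n.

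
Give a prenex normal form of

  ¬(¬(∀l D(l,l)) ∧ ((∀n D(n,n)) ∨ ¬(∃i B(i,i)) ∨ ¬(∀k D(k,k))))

∀l ∃n ∃i ∀k (D(l,l) ∨ ¬D(n,n) ∧ B(i,i) ∧ D(k,k))

Push ¬ through the quantifiers and connectives to reach negation normal form:
  (∀l D(l,l)) ∨ (∃n ¬D(n,n)) ∧ (∃i B(i,i)) ∧ (∀k D(k,k))
All bound variables are already distinct, so no renaming is needed.
Extract every quantifier outward, since the variables are now distinct and don't occur free across branches:
  ∀l ∃n ∃i ∀k (D(l,l) ∨ ¬D(n,n) ∧ B(i,i) ∧ D(k,k))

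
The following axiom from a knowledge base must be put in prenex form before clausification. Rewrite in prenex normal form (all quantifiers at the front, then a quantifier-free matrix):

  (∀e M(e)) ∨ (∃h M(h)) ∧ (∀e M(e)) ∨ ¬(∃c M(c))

Move each ¬ inward, flipping quantifiers it crosses:
  (∀e M(e)) ∨ (∃h M(h)) ∧ (∀e M(e)) ∨ (∀c ¬M(c))
Standardize variables apart so no two quantifiers bind the same name: e↦u.
  (∀e M(e)) ∨ (∃h M(h)) ∧ (∀u M(u)) ∨ (∀c ¬M(c))
Extract every quantifier outward, since the variables are now distinct and don't occur free across branches:
  ∀e ∃h ∀u ∀c (M(e) ∨ M(h) ∧ M(u) ∨ ¬M(c))

∀e ∃h ∀u ∀c (M(e) ∨ M(h) ∧ M(u) ∨ ¬M(c))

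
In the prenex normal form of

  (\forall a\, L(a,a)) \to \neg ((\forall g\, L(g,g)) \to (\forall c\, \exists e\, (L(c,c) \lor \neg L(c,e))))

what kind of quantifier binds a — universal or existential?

existential

Eliminate → and ↔ using ¬ and ∨.
  \neg (\forall a\, L(a,a)) \lor \neg (\neg (\forall g\, L(g,g)) \lor (\forall c\, \exists e\, (L(c,c) \lor \neg L(c,e))))
Drive negations inward (¬∀x A ≡ ∃x ¬A, ¬∃x A ≡ ∀x ¬A, De Morgan for ∧/∨):
  (\exists a\, \neg L(a,a)) \lor (\forall g\, L(g,g)) \land (\exists c\, \forall e\, (\neg L(c,c) \land L(c,e)))
Extract every quantifier outward, since the variables are now distinct and don't occur free across branches:
  \exists a\, \forall g\, \exists c\, \forall e\, (\neg L(a,a) \lor L(g,g) \land \neg L(c,c) \land L(c,e))
The quantifier \forall a sits under an odd number of negations (counting the antecedent side of each →), so it flips to \exists a.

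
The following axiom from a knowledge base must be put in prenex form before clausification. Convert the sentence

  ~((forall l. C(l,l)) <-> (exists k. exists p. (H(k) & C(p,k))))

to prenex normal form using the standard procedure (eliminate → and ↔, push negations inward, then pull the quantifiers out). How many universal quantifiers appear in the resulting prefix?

3

First replace A → B with ¬A ∨ B; A ↔ B as (¬A ∨ B) ∧ (¬B ∨ A).
  ~((~(forall l. C(l,l)) | (exists k. exists p. (H(k) & C(p,k)))) & (~(exists k. exists p. (H(k) & C(p,k))) | (forall l. C(l,l))))
Move each ¬ inward, flipping quantifiers it crosses:
  (forall l. C(l,l)) & (forall k. forall p. (~H(k) | ~C(p,k))) | (exists k. exists p. (H(k) & C(p,k))) & (exists l. ~C(l,l))
Rename bound variables to avoid capture: k↦x1, p↦z1, l↦b.
  (forall l. C(l,l)) & (forall k. forall p. (~H(k) | ~C(p,k))) | (exists x1. exists z1. (H(x1) & C(z1,x1))) & (exists b. ~C(b,b))
Finally move all quantifiers to the prefix:
  forall l. forall k. forall p. exists x1. exists z1. exists b. (C(l,l) & (~H(k) | ~C(p,k)) | H(x1) & C(z1,x1) & ~C(b,b))
The prefix is forall l forall k forall p exists x1 exists z1 exists b: 3 universal, 3 existential.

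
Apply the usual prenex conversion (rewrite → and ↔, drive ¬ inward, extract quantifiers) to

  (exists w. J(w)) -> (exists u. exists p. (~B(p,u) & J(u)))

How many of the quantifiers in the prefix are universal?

First replace A → B with ¬A ∨ B.
  ~(exists w. J(w)) | (exists u. exists p. (~B(p,u) & J(u)))
Move each ¬ inward, flipping quantifiers it crosses:
  (forall w. ~J(w)) | (exists u. exists p. (~B(p,u) & J(u)))
All bound variables are already distinct, so no renaming is needed.
Pull the quantifiers to the front (each side's bound variable is not free in the other side):
  forall w. exists u. exists p. (~J(w) | ~B(p,u) & J(u))
The prefix is forall w exists u exists p: 1 universal, 2 existential.

1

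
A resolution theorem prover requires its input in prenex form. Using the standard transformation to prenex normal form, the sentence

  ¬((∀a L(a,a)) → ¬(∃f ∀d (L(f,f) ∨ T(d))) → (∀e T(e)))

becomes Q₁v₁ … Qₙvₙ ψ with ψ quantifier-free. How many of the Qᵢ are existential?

Eliminate → and ↔ using ¬ and ∨.
  ¬(¬(∀a L(a,a)) ∨ ¬¬(∃f ∀d (L(f,f) ∨ T(d))) ∨ (∀e T(e)))
Drive negations inward (¬∀x A ≡ ∃x ¬A, ¬∃x A ≡ ∀x ¬A, De Morgan for ∧/∨):
  (∀a L(a,a)) ∧ (∀f ∃d (¬L(f,f) ∧ ¬T(d))) ∧ (∃e ¬T(e))
Finally move all quantifiers to the prefix:
  ∀a ∀f ∃d ∃e (L(a,a) ∧ ¬L(f,f) ∧ ¬T(d) ∧ ¬T(e))
The prefix is ∀a ∀f ∃d ∃e: 2 universal, 2 existential.

2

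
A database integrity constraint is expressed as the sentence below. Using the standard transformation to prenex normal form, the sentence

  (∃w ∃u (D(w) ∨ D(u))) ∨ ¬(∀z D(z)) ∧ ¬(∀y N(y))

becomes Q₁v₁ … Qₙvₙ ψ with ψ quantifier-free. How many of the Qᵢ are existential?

Drive negations inward (¬∀x A ≡ ∃x ¬A, ¬∃x A ≡ ∀x ¬A, De Morgan for ∧/∨):
  (∃w ∃u (D(w) ∨ D(u))) ∨ (∃z ¬D(z)) ∧ (∃y ¬N(y))
All bound variables are already distinct, so no renaming is needed.
Finally move all quantifiers to the prefix:
  ∃w ∃u ∃z ∃y (D(w) ∨ D(u) ∨ ¬D(z) ∧ ¬N(y))
The prefix is ∃w ∃u ∃z ∃y: 0 universal, 4 existential.

4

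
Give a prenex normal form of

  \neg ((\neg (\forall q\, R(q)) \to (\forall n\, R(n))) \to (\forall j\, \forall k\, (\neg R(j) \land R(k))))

\forall q\, \forall n\, \exists j\, \exists k\, ((R(q) \lor R(n)) \land (R(j) \lor \neg R(k)))

Rewrite implications/biconditionals: A → B as ¬A ∨ B.
  \neg (\neg (\neg \neg (\forall q\, R(q)) \lor (\forall n\, R(n))) \lor (\forall j\, \forall k\, (\neg R(j) \land R(k))))
Drive negations inward (¬∀x A ≡ ∃x ¬A, ¬∃x A ≡ ∀x ¬A, De Morgan for ∧/∨):
  ((\forall q\, R(q)) \lor (\forall n\, R(n))) \land (\exists j\, \exists k\, (R(j) \lor \neg R(k)))
Finally move all quantifiers to the prefix:
  \forall q\, \forall n\, \exists j\, \exists k\, ((R(q) \lor R(n)) \land (R(j) \lor \neg R(k)))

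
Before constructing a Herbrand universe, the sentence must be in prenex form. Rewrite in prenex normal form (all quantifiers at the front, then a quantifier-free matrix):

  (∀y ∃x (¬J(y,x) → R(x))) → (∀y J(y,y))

Rewrite implications/biconditionals: A → B as ¬A ∨ B.
  ¬(∀y ∃x (¬¬J(y,x) ∨ R(x))) ∨ (∀y J(y,y))
Drive negations inward (¬∀x A ≡ ∃x ¬A, ¬∃x A ≡ ∀x ¬A, De Morgan for ∧/∨):
  (∃y ∀x (¬J(y,x) ∧ ¬R(x))) ∨ (∀y J(y,y))
Rename bound variables to avoid capture: y↦y1.
  (∃y ∀x (¬J(y,x) ∧ ¬R(x))) ∨ (∀y1 J(y1,y1))
Finally move all quantifiers to the prefix:
  ∃y ∀x ∀y1 (¬J(y,x) ∧ ¬R(x) ∨ J(y1,y1))

∃y ∀x ∀y1 (¬J(y,x) ∧ ¬R(x) ∨ J(y1,y1))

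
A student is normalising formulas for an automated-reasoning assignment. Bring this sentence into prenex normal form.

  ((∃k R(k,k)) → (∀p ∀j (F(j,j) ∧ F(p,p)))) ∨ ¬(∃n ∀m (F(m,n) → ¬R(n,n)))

First replace A → B with ¬A ∨ B.
  ¬(∃k R(k,k)) ∨ (∀p ∀j (F(j,j) ∧ F(p,p))) ∨ ¬(∃n ∀m (¬F(m,n) ∨ ¬R(n,n)))
Move each ¬ inward, flipping quantifiers it crosses:
  (∀k ¬R(k,k)) ∨ (∀p ∀j (F(j,j) ∧ F(p,p))) ∨ (∀n ∃m (F(m,n) ∧ R(n,n)))
Pull the quantifiers to the front (each side's bound variable is not free in the other side):
  ∀k ∀p ∀j ∀n ∃m (¬R(k,k) ∨ F(j,j) ∧ F(p,p) ∨ F(m,n) ∧ R(n,n))

∀k ∀p ∀j ∀n ∃m (¬R(k,k) ∨ F(j,j) ∧ F(p,p) ∨ F(m,n) ∧ R(n,n))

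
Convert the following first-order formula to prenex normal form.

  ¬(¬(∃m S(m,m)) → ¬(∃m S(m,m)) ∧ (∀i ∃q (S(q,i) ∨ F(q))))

∀m ∃a ∃i ∀q (¬S(m,m) ∧ (S(a,a) ∨ ¬S(q,i) ∧ ¬F(q)))

First replace A → B with ¬A ∨ B.
  ¬(¬¬(∃m S(m,m)) ∨ ¬(∃m S(m,m)) ∧ (∀i ∃q (S(q,i) ∨ F(q))))
Drive negations inward (¬∀x A ≡ ∃x ¬A, ¬∃x A ≡ ∀x ¬A, De Morgan for ∧/∨):
  (∀m ¬S(m,m)) ∧ ((∃m S(m,m)) ∨ (∃i ∀q (¬S(q,i) ∧ ¬F(q))))
Rename bound variables to avoid capture: m↦a.
  (∀m ¬S(m,m)) ∧ ((∃a S(a,a)) ∨ (∃i ∀q (¬S(q,i) ∧ ¬F(q))))
Pull the quantifiers to the front (each side's bound variable is not free in the other side):
  ∀m ∃a ∃i ∀q (¬S(m,m) ∧ (S(a,a) ∨ ¬S(q,i) ∧ ¬F(q)))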